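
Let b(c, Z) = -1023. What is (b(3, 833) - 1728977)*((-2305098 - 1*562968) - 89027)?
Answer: 5115770890000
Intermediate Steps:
(b(3, 833) - 1728977)*((-2305098 - 1*562968) - 89027) = (-1023 - 1728977)*((-2305098 - 1*562968) - 89027) = -1730000*((-2305098 - 562968) - 89027) = -1730000*(-2868066 - 89027) = -1730000*(-2957093) = 5115770890000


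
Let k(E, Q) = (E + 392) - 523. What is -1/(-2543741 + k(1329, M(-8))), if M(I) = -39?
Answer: 1/2542543 ≈ 3.9331e-7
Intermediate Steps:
k(E, Q) = -131 + E (k(E, Q) = (392 + E) - 523 = -131 + E)
-1/(-2543741 + k(1329, M(-8))) = -1/(-2543741 + (-131 + 1329)) = -1/(-2543741 + 1198) = -1/(-2542543) = -1*(-1/2542543) = 1/2542543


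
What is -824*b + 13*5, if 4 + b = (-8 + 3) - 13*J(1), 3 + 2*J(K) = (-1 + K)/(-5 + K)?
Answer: -8587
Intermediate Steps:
J(K) = -3/2 + (-1 + K)/(2*(-5 + K)) (J(K) = -3/2 + ((-1 + K)/(-5 + K))/2 = -3/2 + (-1 + K)/(2*(-5 + K)))
b = 21/2 (b = -4 + ((-8 + 3) - 13*(7 - 1*1)/(-5 + 1)) = -4 + (-5 - 13*(7 - 1)/(-4)) = -4 + (-5 - (-13)*6/4) = -4 + (-5 - 13*(-3/2)) = -4 + (-5 + 39/2) = -4 + 29/2 = 21/2 ≈ 10.500)
-824*b + 13*5 = -824*21/2 + 13*5 = -8652 + 65 = -8587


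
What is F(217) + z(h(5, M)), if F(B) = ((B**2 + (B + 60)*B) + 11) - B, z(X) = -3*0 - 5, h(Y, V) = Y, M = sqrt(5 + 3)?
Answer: 106987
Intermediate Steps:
M = 2*sqrt(2) (M = sqrt(8) = 2*sqrt(2) ≈ 2.8284)
z(X) = -5 (z(X) = 0 - 5 = -5)
F(B) = 11 + B**2 - B + B*(60 + B) (F(B) = ((B**2 + (60 + B)*B) + 11) - B = ((B**2 + B*(60 + B)) + 11) - B = (11 + B**2 + B*(60 + B)) - B = 11 + B**2 - B + B*(60 + B))
F(217) + z(h(5, M)) = (11 + 2*217**2 + 59*217) - 5 = (11 + 2*47089 + 12803) - 5 = (11 + 94178 + 12803) - 5 = 106992 - 5 = 106987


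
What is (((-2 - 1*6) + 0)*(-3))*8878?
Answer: 213072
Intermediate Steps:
(((-2 - 1*6) + 0)*(-3))*8878 = (((-2 - 6) + 0)*(-3))*8878 = ((-8 + 0)*(-3))*8878 = -8*(-3)*8878 = 24*8878 = 213072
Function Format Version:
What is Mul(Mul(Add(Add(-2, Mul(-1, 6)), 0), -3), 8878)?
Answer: 213072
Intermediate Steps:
Mul(Mul(Add(Add(-2, Mul(-1, 6)), 0), -3), 8878) = Mul(Mul(Add(Add(-2, -6), 0), -3), 8878) = Mul(Mul(Add(-8, 0), -3), 8878) = Mul(Mul(-8, -3), 8878) = Mul(24, 8878) = 213072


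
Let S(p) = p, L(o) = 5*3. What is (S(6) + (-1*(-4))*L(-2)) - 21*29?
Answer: -543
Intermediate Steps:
L(o) = 15
(S(6) + (-1*(-4))*L(-2)) - 21*29 = (6 - 1*(-4)*15) - 21*29 = (6 + 4*15) - 609 = (6 + 60) - 609 = 66 - 609 = -543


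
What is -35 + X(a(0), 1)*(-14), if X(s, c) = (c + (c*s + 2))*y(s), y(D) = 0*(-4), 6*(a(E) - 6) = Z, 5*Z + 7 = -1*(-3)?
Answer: -35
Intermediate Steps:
Z = -⅘ (Z = -7/5 + (-1*(-3))/5 = -7/5 + (⅕)*3 = -7/5 + ⅗ = -⅘ ≈ -0.80000)
a(E) = 88/15 (a(E) = 6 + (⅙)*(-⅘) = 6 - 2/15 = 88/15)
y(D) = 0
X(s, c) = 0 (X(s, c) = (c + (c*s + 2))*0 = (c + (2 + c*s))*0 = (2 + c + c*s)*0 = 0)
-35 + X(a(0), 1)*(-14) = -35 + 0*(-14) = -35 + 0 = -35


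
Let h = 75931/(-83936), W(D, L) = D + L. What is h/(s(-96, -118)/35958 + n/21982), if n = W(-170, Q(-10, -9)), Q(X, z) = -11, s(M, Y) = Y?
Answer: 15004511467959/191002117616 ≈ 78.557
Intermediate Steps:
n = -181 (n = -170 - 11 = -181)
h = -75931/83936 (h = 75931*(-1/83936) = -75931/83936 ≈ -0.90463)
h/(s(-96, -118)/35958 + n/21982) = -75931/(83936*(-118/35958 - 181/21982)) = -75931/(83936*(-118*1/35958 - 181*1/21982)) = -75931/(83936*(-59/17979 - 181/21982)) = -75931/(83936*(-4551137/395214378)) = -75931/83936*(-395214378/4551137) = 15004511467959/191002117616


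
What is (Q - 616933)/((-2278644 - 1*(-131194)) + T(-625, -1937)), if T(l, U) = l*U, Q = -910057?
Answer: 305398/187365 ≈ 1.6300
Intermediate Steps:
T(l, U) = U*l
(Q - 616933)/((-2278644 - 1*(-131194)) + T(-625, -1937)) = (-910057 - 616933)/((-2278644 - 1*(-131194)) - 1937*(-625)) = -1526990/((-2278644 + 131194) + 1210625) = -1526990/(-2147450 + 1210625) = -1526990/(-936825) = -1526990*(-1/936825) = 305398/187365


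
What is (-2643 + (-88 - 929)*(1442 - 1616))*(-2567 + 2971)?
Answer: 70423260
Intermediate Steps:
(-2643 + (-88 - 929)*(1442 - 1616))*(-2567 + 2971) = (-2643 - 1017*(-174))*404 = (-2643 + 176958)*404 = 174315*404 = 70423260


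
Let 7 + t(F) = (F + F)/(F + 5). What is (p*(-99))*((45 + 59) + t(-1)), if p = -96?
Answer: 917136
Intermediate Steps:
t(F) = -7 + 2*F/(5 + F) (t(F) = -7 + (F + F)/(F + 5) = -7 + (2*F)/(5 + F) = -7 + 2*F/(5 + F))
(p*(-99))*((45 + 59) + t(-1)) = (-96*(-99))*((45 + 59) + 5*(-7 - 1*(-1))/(5 - 1)) = 9504*(104 + 5*(-7 + 1)/4) = 9504*(104 + 5*(1/4)*(-6)) = 9504*(104 - 15/2) = 9504*(193/2) = 917136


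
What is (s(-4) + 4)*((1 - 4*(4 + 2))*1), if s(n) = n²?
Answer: -460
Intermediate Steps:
(s(-4) + 4)*((1 - 4*(4 + 2))*1) = ((-4)² + 4)*((1 - 4*(4 + 2))*1) = (16 + 4)*((1 - 4*6)*1) = 20*((1 - 24)*1) = 20*(-23*1) = 20*(-23) = -460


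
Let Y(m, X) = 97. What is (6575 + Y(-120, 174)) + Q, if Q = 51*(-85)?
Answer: 2337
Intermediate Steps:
Q = -4335
(6575 + Y(-120, 174)) + Q = (6575 + 97) - 4335 = 6672 - 4335 = 2337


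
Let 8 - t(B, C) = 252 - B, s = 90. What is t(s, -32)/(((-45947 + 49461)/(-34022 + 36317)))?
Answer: -25245/251 ≈ -100.58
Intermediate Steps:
t(B, C) = -244 + B (t(B, C) = 8 - (252 - B) = 8 + (-252 + B) = -244 + B)
t(s, -32)/(((-45947 + 49461)/(-34022 + 36317))) = (-244 + 90)/(((-45947 + 49461)/(-34022 + 36317))) = -154/(3514/2295) = -154/(3514*(1/2295)) = -154/3514/2295 = -154*2295/3514 = -25245/251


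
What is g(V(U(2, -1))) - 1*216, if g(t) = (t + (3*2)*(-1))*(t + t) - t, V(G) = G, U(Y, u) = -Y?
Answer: -182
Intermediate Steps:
g(t) = -t + 2*t*(-6 + t) (g(t) = (t + 6*(-1))*(2*t) - t = (t - 6)*(2*t) - t = (-6 + t)*(2*t) - t = 2*t*(-6 + t) - t = -t + 2*t*(-6 + t))
g(V(U(2, -1))) - 1*216 = (-1*2)*(-13 + 2*(-1*2)) - 1*216 = -2*(-13 + 2*(-2)) - 216 = -2*(-13 - 4) - 216 = -2*(-17) - 216 = 34 - 216 = -182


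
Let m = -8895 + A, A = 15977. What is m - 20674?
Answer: -13592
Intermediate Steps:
m = 7082 (m = -8895 + 15977 = 7082)
m - 20674 = 7082 - 20674 = -13592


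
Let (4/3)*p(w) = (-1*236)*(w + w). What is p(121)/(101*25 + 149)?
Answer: -21417/1337 ≈ -16.019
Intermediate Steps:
p(w) = -354*w (p(w) = 3*((-1*236)*(w + w))/4 = 3*(-472*w)/4 = -354*w)
p(121)/(101*25 + 149) = (-354*121)/(101*25 + 149) = -42834/(2525 + 149) = -42834/2674 = -42834*1/2674 = -21417/1337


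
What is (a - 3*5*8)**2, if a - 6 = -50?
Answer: 26896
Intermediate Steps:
a = -44 (a = 6 - 50 = -44)
(a - 3*5*8)**2 = (-44 - 3*5*8)**2 = (-44 - 15*8)**2 = (-44 - 120)**2 = (-164)**2 = 26896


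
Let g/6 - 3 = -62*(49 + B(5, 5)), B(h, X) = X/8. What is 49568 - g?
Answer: 136021/2 ≈ 68011.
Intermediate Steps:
B(h, X) = X/8 (B(h, X) = X*(⅛) = X/8)
g = -36885/2 (g = 18 + 6*(-62*(49 + (⅛)*5)) = 18 + 6*(-62*(49 + 5/8)) = 18 + 6*(-62*397/8) = 18 + 6*(-12307/4) = 18 - 36921/2 = -36885/2 ≈ -18443.)
49568 - g = 49568 - 1*(-36885/2) = 49568 + 36885/2 = 136021/2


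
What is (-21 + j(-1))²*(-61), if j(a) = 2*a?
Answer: -32269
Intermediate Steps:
(-21 + j(-1))²*(-61) = (-21 + 2*(-1))²*(-61) = (-21 - 2)²*(-61) = (-23)²*(-61) = 529*(-61) = -32269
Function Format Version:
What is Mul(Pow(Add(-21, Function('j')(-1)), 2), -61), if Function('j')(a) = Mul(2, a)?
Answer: -32269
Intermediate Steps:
Mul(Pow(Add(-21, Function('j')(-1)), 2), -61) = Mul(Pow(Add(-21, Mul(2, -1)), 2), -61) = Mul(Pow(Add(-21, -2), 2), -61) = Mul(Pow(-23, 2), -61) = Mul(529, -61) = -32269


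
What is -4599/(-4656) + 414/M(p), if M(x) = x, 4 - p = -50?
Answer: 40295/4656 ≈ 8.6544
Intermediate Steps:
p = 54 (p = 4 - 1*(-50) = 4 + 50 = 54)
-4599/(-4656) + 414/M(p) = -4599/(-4656) + 414/54 = -4599*(-1/4656) + 414*(1/54) = 1533/1552 + 23/3 = 40295/4656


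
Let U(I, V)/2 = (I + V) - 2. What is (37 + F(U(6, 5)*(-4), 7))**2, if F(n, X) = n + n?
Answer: 11449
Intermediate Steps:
U(I, V) = -4 + 2*I + 2*V (U(I, V) = 2*((I + V) - 2) = 2*(-2 + I + V) = -4 + 2*I + 2*V)
F(n, X) = 2*n
(37 + F(U(6, 5)*(-4), 7))**2 = (37 + 2*((-4 + 2*6 + 2*5)*(-4)))**2 = (37 + 2*((-4 + 12 + 10)*(-4)))**2 = (37 + 2*(18*(-4)))**2 = (37 + 2*(-72))**2 = (37 - 144)**2 = (-107)**2 = 11449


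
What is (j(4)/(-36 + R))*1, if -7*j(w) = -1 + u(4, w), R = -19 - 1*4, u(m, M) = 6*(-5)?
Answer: -31/413 ≈ -0.075060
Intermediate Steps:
u(m, M) = -30
R = -23 (R = -19 - 4 = -23)
j(w) = 31/7 (j(w) = -(-1 - 30)/7 = -⅐*(-31) = 31/7)
(j(4)/(-36 + R))*1 = ((31/7)/(-36 - 23))*1 = ((31/7)/(-59))*1 = -1/59*31/7*1 = -31/413*1 = -31/413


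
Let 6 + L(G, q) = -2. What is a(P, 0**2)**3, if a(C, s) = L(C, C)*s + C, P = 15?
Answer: 3375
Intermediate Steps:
L(G, q) = -8 (L(G, q) = -6 - 2 = -8)
a(C, s) = C - 8*s (a(C, s) = -8*s + C = C - 8*s)
a(P, 0**2)**3 = (15 - 8*0**2)**3 = (15 - 8*0)**3 = (15 + 0)**3 = 15**3 = 3375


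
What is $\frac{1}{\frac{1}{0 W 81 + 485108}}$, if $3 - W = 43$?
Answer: $485108$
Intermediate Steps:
$W = -40$ ($W = 3 - 43 = -40$)
$\frac{1}{\frac{1}{0 W 81 + 485108}} = \frac{1}{\frac{1}{0 \left(-40\right) 81 + 485108}} = \frac{1}{\frac{1}{0 \cdot 81 + 485108}} = \frac{1}{\frac{1}{0 + 485108}} = \frac{1}{\frac{1}{485108}} = 485108$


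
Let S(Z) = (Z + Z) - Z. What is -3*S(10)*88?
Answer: -2640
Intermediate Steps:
S(Z) = Z (S(Z) = 2*Z - Z = Z)
-3*S(10)*88 = -3*10*88 = -30*88 = -2640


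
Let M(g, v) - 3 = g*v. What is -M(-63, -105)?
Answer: -6618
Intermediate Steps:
M(g, v) = 3 + g*v
-M(-63, -105) = -(3 - 63*(-105)) = -(3 + 6615) = -1*6618 = -6618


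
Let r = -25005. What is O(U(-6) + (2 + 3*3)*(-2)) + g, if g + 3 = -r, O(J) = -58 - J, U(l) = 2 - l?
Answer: 24958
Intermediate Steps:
g = 25002 (g = -3 - 1*(-25005) = -3 + 25005 = 25002)
O(U(-6) + (2 + 3*3)*(-2)) + g = (-58 - ((2 - 1*(-6)) + (2 + 3*3)*(-2))) + 25002 = (-58 - ((2 + 6) + (2 + 9)*(-2))) + 25002 = (-58 - (8 + 11*(-2))) + 25002 = (-58 - (8 - 22)) + 25002 = (-58 - 1*(-14)) + 25002 = (-58 + 14) + 25002 = -44 + 25002 = 24958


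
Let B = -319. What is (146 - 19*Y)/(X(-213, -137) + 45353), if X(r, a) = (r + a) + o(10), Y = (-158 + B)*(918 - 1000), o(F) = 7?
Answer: -74302/4501 ≈ -16.508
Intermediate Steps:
Y = 39114 (Y = (-158 - 319)*(918 - 1000) = -477*(-82) = 39114)
X(r, a) = 7 + a + r (X(r, a) = (r + a) + 7 = (a + r) + 7 = 7 + a + r)
(146 - 19*Y)/(X(-213, -137) + 45353) = (146 - 19*39114)/((7 - 137 - 213) + 45353) = (146 - 743166)/(-343 + 45353) = -743020/45010 = -743020*1/45010 = -74302/4501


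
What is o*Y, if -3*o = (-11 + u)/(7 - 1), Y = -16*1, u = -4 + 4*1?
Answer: -88/9 ≈ -9.7778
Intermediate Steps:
u = 0 (u = -4 + 4 = 0)
Y = -16
o = 11/18 (o = -(-11 + 0)/(3*(7 - 1)) = -(-11)/(3*6) = -⅓*(-11/6) = 11/18 ≈ 0.61111)
o*Y = (11/18)*(-16) = -88/9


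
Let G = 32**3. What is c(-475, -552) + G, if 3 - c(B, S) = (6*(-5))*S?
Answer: 16211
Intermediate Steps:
c(B, S) = 3 + 30*S (c(B, S) = 3 - 6*(-5)*S = 3 - (-30)*S = 3 + 30*S)
G = 32768
c(-475, -552) + G = (3 + 30*(-552)) + 32768 = (3 - 16560) + 32768 = -16557 + 32768 = 16211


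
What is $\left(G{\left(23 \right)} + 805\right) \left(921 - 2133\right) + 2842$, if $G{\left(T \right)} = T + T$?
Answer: $-1028570$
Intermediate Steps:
$G{\left(T \right)} = 2 T$
$\left(G{\left(23 \right)} + 805\right) \left(921 - 2133\right) + 2842 = \left(2 \cdot 23 + 805\right) \left(921 - 2133\right) + 2842 = \left(46 + 805\right) \left(-1212\right) + 2842 = 851 \left(-1212\right) + 2842 = -1031412 + 2842 = -1028570$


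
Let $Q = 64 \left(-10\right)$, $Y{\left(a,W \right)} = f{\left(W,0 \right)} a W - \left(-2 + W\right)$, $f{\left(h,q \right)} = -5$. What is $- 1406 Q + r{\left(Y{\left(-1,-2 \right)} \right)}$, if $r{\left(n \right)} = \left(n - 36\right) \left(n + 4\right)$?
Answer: $899924$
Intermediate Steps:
$Y{\left(a,W \right)} = 2 - W - 5 W a$ ($Y{\left(a,W \right)} = - 5 a W - \left(-2 + W\right) = - 5 W a - \left(-2 + W\right) = 2 - W - 5 W a$)
$r{\left(n \right)} = \left(-36 + n\right) \left(4 + n\right)$
$Q = -640$
$- 1406 Q + r{\left(Y{\left(-1,-2 \right)} \right)} = \left(-1406\right) \left(-640\right) - \left(144 - \left(2 - -2 - \left(-10\right) \left(-1\right)\right)^{2} + 32 \left(2 - -2 - \left(-10\right) \left(-1\right)\right)\right) = 899840 - \left(144 - \left(2 + 2 - 10\right)^{2} + 32 \left(2 + 2 - 10\right)\right) = 899840 - \left(-48 - 36\right) = 899840 + \left(-144 + 36 + 192\right) = 899840 + 84 = 899924$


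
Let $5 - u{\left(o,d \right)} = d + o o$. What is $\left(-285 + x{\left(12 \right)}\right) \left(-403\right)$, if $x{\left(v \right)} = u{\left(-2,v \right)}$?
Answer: $119288$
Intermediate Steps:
$u{\left(o,d \right)} = 5 - d - o^{2}$ ($u{\left(o,d \right)} = 5 - \left(d + o o\right) = 5 - \left(d + o^{2}\right) = 5 - d - o^{2}$)
$x{\left(v \right)} = 1 - v$ ($x{\left(v \right)} = 5 - v - \left(-2\right)^{2} = 5 - v - 4 = 1 - v$)
$\left(-285 + x{\left(12 \right)}\right) \left(-403\right) = \left(-285 + \left(1 - 12\right)\right) \left(-403\right) = \left(-285 - 11\right) \left(-403\right) = \left(-296\right) \left(-403\right) = 119288$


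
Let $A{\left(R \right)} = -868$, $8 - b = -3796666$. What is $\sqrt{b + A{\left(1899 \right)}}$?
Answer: $\sqrt{3795806} \approx 1948.3$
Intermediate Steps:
$b = 3796674$ ($b = 8 - -3796666 = 8 + 3796666 = 3796674$)
$\sqrt{b + A{\left(1899 \right)}} = \sqrt{3796674 - 868} = \sqrt{3795806}$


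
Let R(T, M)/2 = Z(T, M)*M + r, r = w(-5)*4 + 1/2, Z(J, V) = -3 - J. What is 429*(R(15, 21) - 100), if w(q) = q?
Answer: -383955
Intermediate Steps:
r = -39/2 (r = -5*4 + 1/2 = -20 + ½ = -39/2 ≈ -19.500)
R(T, M) = -39 + 2*M*(-3 - T) (R(T, M) = 2*((-3 - T)*M - 39/2) = 2*(M*(-3 - T) - 39/2) = 2*(-39/2 + M*(-3 - T)) = -39 + 2*M*(-3 - T))
429*(R(15, 21) - 100) = 429*((-39 - 2*21*(3 + 15)) - 100) = 429*((-39 - 2*21*18) - 100) = 429*((-39 - 756) - 100) = 429*(-795 - 100) = 429*(-895) = -383955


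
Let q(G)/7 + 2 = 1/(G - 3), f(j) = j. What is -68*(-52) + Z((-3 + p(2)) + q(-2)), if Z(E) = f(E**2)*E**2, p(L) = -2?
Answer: 110453216/625 ≈ 1.7673e+5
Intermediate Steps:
q(G) = -14 + 7/(-3 + G) (q(G) = -14 + 7/(G - 3) = -14 + 7/(-3 + G))
Z(E) = E**4 (Z(E) = E**2*E**2 = E**4)
-68*(-52) + Z((-3 + p(2)) + q(-2)) = -68*(-52) + ((-3 - 2) + 7*(7 - 2*(-2))/(-3 - 2))**4 = 3536 + (-5 + 7*(7 + 4)/(-5))**4 = 3536 + (-5 + 7*(-1/5)*11)**4 = 3536 + (-5 - 77/5)**4 = 3536 + (-102/5)**4 = 3536 + 108243216/625 = 110453216/625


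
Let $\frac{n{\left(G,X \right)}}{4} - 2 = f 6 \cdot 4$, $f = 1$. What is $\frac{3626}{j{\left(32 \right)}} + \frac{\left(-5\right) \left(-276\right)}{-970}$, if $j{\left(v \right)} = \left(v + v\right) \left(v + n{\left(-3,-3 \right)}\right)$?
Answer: $- \frac{424715}{422144} \approx -1.0061$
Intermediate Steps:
$n{\left(G,X \right)} = 104$ ($n{\left(G,X \right)} = 8 + 4 \cdot 1 \cdot 6 \cdot 4 = 8 + 4 \cdot 6 \cdot 4 = 8 + 4 \cdot 24 = 8 + 96 = 104$)
$j{\left(v \right)} = 2 v \left(104 + v\right)$ ($j{\left(v \right)} = \left(v + v\right) \left(v + 104\right) = 2 v \left(104 + v\right)$)
$\frac{3626}{j{\left(32 \right)}} + \frac{\left(-5\right) \left(-276\right)}{-970} = \frac{3626}{2 \cdot 32 \left(104 + 32\right)} + \frac{\left(-5\right) \left(-276\right)}{-970} = \frac{3626}{2 \cdot 32 \cdot 136} + 1380 \left(- \frac{1}{970}\right) = \frac{3626}{8704} - \frac{138}{97} = 3626 \cdot \frac{1}{8704} - \frac{138}{97} = \frac{1813}{4352} - \frac{138}{97} = - \frac{424715}{422144}$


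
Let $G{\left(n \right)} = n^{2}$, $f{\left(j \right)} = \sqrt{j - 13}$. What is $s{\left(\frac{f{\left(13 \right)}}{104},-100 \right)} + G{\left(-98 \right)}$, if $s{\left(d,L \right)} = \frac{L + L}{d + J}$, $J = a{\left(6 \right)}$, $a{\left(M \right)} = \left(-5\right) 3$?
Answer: $\frac{28852}{3} \approx 9617.3$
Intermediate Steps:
$a{\left(M \right)} = -15$
$J = -15$
$f{\left(j \right)} = \sqrt{-13 + j}$
$s{\left(d,L \right)} = \frac{2 L}{-15 + d}$ ($s{\left(d,L \right)} = \frac{L + L}{d - 15} = \frac{2 L}{-15 + d}$)
$s{\left(\frac{f{\left(13 \right)}}{104},-100 \right)} + G{\left(-98 \right)} = 2 \left(-100\right) \frac{1}{-15 + \frac{\sqrt{-13 + 13}}{104}} + \left(-98\right)^{2} = 2 \left(-100\right) \frac{1}{-15 + \sqrt{0} \cdot \frac{1}{104}} + 9604 = 2 \left(-100\right) \frac{1}{-15 + 0 \cdot \frac{1}{104}} + 9604 = 2 \left(-100\right) \frac{1}{-15 + 0} + 9604 = 2 \left(-100\right) \frac{1}{-15} + 9604 = 2 \left(-100\right) \left(- \frac{1}{15}\right) + 9604 = \frac{40}{3} + 9604 = \frac{28852}{3}$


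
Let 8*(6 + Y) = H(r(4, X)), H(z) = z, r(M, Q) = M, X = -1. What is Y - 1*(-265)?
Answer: 519/2 ≈ 259.50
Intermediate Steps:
Y = -11/2 (Y = -6 + (⅛)*4 = -6 + ½ = -11/2 ≈ -5.5000)
Y - 1*(-265) = -11/2 - 1*(-265) = -11/2 + 265 = 519/2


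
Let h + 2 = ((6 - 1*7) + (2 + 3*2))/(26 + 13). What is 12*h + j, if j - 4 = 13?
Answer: -63/13 ≈ -4.8462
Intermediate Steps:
j = 17 (j = 4 + 13 = 17)
h = -71/39 (h = -2 + ((6 - 1*7) + (2 + 3*2))/(26 + 13) = -2 + ((6 - 7) + (2 + 6))/39 = -2 + (-1 + 8)*(1/39) = -2 + 7*(1/39) = -2 + 7/39 = -71/39 ≈ -1.8205)
12*h + j = 12*(-71/39) + 17 = -284/13 + 17 = -63/13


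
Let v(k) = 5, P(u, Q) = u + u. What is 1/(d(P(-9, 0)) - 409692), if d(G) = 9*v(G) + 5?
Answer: -1/409642 ≈ -2.4412e-6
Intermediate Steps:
P(u, Q) = 2*u
d(G) = 50 (d(G) = 9*5 + 5 = 45 + 5 = 50)
1/(d(P(-9, 0)) - 409692) = 1/(50 - 409692) = 1/(-409642) = -1/409642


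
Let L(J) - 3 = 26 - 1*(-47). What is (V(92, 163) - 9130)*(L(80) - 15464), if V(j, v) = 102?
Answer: 138922864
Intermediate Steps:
L(J) = 76 (L(J) = 3 + (26 - 1*(-47)) = 3 + (26 + 47) = 3 + 73 = 76)
(V(92, 163) - 9130)*(L(80) - 15464) = (102 - 9130)*(76 - 15464) = -9028*(-15388) = 138922864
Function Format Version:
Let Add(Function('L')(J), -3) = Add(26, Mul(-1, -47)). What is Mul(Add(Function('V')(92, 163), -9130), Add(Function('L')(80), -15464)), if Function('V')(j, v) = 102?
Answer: 138922864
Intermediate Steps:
Function('L')(J) = 76 (Function('L')(J) = Add(3, Add(26, Mul(-1, -47))) = Add(3, Add(26, 47)) = Add(3, 73) = 76)
Mul(Add(Function('V')(92, 163), -9130), Add(Function('L')(80), -15464)) = Mul(Add(102, -9130), Add(76, -15464)) = Mul(-9028, -15388) = 138922864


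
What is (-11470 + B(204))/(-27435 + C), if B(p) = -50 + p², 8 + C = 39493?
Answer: 15048/6025 ≈ 2.4976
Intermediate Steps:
C = 39485 (C = -8 + 39493 = 39485)
(-11470 + B(204))/(-27435 + C) = (-11470 + (-50 + 204²))/(-27435 + 39485) = (-11470 + (-50 + 41616))/12050 = (-11470 + 41566)*(1/12050) = 30096*(1/12050) = 15048/6025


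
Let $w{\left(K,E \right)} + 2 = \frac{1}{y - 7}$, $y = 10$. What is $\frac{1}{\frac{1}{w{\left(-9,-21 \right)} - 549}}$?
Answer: $- \frac{1652}{3} \approx -550.67$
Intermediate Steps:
$w{\left(K,E \right)} = - \frac{5}{3}$ ($w{\left(K,E \right)} = -2 + \frac{1}{10 - 7} = -2 + \frac{1}{3} = - \frac{5}{3}$)
$\frac{1}{\frac{1}{w{\left(-9,-21 \right)} - 549}} = \frac{1}{\frac{1}{- \frac{5}{3} - 549}} = \frac{1}{\frac{1}{- \frac{1652}{3}}} = \frac{1}{- \frac{3}{1652}} = - \frac{1652}{3}$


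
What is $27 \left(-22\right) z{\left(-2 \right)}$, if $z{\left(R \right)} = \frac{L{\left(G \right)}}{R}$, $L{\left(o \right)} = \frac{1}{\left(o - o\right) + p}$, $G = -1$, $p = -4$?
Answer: $- \frac{297}{4} \approx -74.25$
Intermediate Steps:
$L{\left(o \right)} = - \frac{1}{4}$ ($L{\left(o \right)} = \frac{1}{\left(o - o\right) - 4} = \frac{1}{0 - 4} = \frac{1}{-4} = - \frac{1}{4}$)
$z{\left(R \right)} = - \frac{1}{4 R}$
$27 \left(-22\right) z{\left(-2 \right)} = 27 \left(-22\right) \left(- \frac{1}{4 \left(-2\right)}\right) = - 594 \left(\left(- \frac{1}{4}\right) \left(- \frac{1}{2}\right)\right) = \left(-594\right) \frac{1}{8} = - \frac{297}{4}$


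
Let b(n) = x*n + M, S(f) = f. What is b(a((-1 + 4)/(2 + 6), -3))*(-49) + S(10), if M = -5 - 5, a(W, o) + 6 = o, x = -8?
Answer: -3028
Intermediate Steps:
a(W, o) = -6 + o
M = -10
b(n) = -10 - 8*n (b(n) = -8*n - 10 = -10 - 8*n)
b(a((-1 + 4)/(2 + 6), -3))*(-49) + S(10) = (-10 - 8*(-6 - 3))*(-49) + 10 = (-10 - 8*(-9))*(-49) + 10 = (-10 + 72)*(-49) + 10 = 62*(-49) + 10 = -3038 + 10 = -3028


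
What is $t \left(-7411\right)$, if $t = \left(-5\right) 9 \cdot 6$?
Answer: $2000970$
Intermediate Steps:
$t = -270$ ($t = \left(-45\right) 6 = -270$)
$t \left(-7411\right) = \left(-270\right) \left(-7411\right) = 2000970$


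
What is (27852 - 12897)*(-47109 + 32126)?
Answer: -224070765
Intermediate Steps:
(27852 - 12897)*(-47109 + 32126) = 14955*(-14983) = -224070765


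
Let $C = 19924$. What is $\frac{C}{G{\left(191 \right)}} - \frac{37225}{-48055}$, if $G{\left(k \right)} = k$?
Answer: $\frac{192911559}{1835701} \approx 105.09$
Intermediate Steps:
$\frac{C}{G{\left(191 \right)}} - \frac{37225}{-48055} = \frac{19924}{191} - \frac{37225}{-48055} = 19924 \cdot \frac{1}{191} - - \frac{7445}{9611} = \frac{19924}{191} + \frac{7445}{9611} = \frac{192911559}{1835701}$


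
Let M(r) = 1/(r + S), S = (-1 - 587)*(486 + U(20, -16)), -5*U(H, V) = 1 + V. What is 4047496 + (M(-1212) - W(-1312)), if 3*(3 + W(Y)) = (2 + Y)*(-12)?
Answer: 1167178032695/288744 ≈ 4.0423e+6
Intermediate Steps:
W(Y) = -11 - 4*Y (W(Y) = -3 + ((2 + Y)*(-12))/3 = -3 + (-24 - 12*Y)/3 = -3 + (-8 - 4*Y) = -11 - 4*Y)
U(H, V) = -⅕ - V/5 (U(H, V) = -(1 + V)/5 = -⅕ - V/5)
S = -287532 (S = (-1 - 587)*(486 + (-⅕ - ⅕*(-16))) = -588*(486 + (-⅕ + 16/5)) = -588*(486 + 3) = -588*489 = -287532)
M(r) = 1/(-287532 + r) (M(r) = 1/(r - 287532) = 1/(-287532 + r))
4047496 + (M(-1212) - W(-1312)) = 4047496 + (1/(-287532 - 1212) - (-11 - 4*(-1312))) = 4047496 + (1/(-288744) - (-11 + 5248)) = 4047496 + (-1/288744 - 1*5237) = 4047496 + (-1/288744 - 5237) = 4047496 - 1512152329/288744 = 1167178032695/288744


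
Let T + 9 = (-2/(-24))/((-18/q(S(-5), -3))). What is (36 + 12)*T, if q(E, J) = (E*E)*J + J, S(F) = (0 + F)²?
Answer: -44/3 ≈ -14.667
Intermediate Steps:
S(F) = F²
q(E, J) = J + J*E² (q(E, J) = E²*J + J = J*E² + J = J + J*E²)
T = -11/36 (T = -9 + (-2/(-24))/((-18*(-1/(3*(1 + ((-5)²)²))))) = -9 + (-2*(-1/24))/((-18*(-1/(3*(1 + 25²))))) = -9 + 1/(12*((-18*(-1/(3*(1 + 625)))))) = -9 + 1/(12*((-18/((-3*626))))) = -9 + 1/(12*((-18/(-1878)))) = -9 + 1/(12*((-18*(-1/1878)))) = -9 + 1/(12*(3/313)) = -9 + (1/12)*(313/3) = -9 + 313/36 = -11/36 ≈ -0.30556)
(36 + 12)*T = (36 + 12)*(-11/36) = 48*(-11/36) = -44/3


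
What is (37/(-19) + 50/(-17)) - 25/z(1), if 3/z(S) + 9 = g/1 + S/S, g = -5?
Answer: 100238/969 ≈ 103.44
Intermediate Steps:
z(S) = -3/13 (z(S) = 3/(-9 + (-5/1 + S/S)) = 3/(-9 + (-5*1 + 1)) = 3/(-9 + (-5 + 1)) = 3/(-9 - 4) = 3/(-13) = 3*(-1/13) = -3/13)
(37/(-19) + 50/(-17)) - 25/z(1) = (37/(-19) + 50/(-17)) - 25/(-3/13) = (37*(-1/19) + 50*(-1/17)) - 13/3*(-25) = (-37/19 - 50/17) + 325/3 = -1579/323 + 325/3 = 100238/969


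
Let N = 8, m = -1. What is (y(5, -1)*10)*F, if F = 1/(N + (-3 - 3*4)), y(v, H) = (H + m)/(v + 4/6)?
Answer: 60/119 ≈ 0.50420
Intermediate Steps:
y(v, H) = (-1 + H)/(⅔ + v) (y(v, H) = (H - 1)/(v + 4/6) = (-1 + H)/(v + 4*(⅙)) = (-1 + H)/(v + ⅔) = (-1 + H)/(⅔ + v))
F = -⅐ (F = 1/(8 + (-3 - 3*4)) = 1/(8 + (-3 - 12)) = 1/(8 - 15) = 1/(-7) = -⅐ ≈ -0.14286)
(y(5, -1)*10)*F = ((3*(-1 - 1)/(2 + 3*5))*10)*(-⅐) = ((3*(-2)/(2 + 15))*10)*(-⅐) = ((3*(-2)/17)*10)*(-⅐) = ((3*(1/17)*(-2))*10)*(-⅐) = -6/17*10*(-⅐) = -60/17*(-⅐) = 60/119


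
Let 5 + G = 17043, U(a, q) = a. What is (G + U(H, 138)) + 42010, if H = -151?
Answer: 58897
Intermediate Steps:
G = 17038 (G = -5 + 17043 = 17038)
(G + U(H, 138)) + 42010 = (17038 - 151) + 42010 = 16887 + 42010 = 58897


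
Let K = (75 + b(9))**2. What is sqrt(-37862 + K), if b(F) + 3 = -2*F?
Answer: I*sqrt(34946) ≈ 186.94*I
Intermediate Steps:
b(F) = -3 - 2*F
K = 2916 (K = (75 + (-3 - 2*9))**2 = (75 + (-3 - 18))**2 = (75 - 21)**2 = 54**2 = 2916)
sqrt(-37862 + K) = sqrt(-37862 + 2916) = sqrt(-34946) = I*sqrt(34946)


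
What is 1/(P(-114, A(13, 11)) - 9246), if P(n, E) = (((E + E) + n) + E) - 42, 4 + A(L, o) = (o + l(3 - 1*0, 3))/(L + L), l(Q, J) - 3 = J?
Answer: -26/244713 ≈ -0.00010625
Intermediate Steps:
l(Q, J) = 3 + J
A(L, o) = -4 + (6 + o)/(2*L) (A(L, o) = -4 + (o + (3 + 3))/(L + L) = -4 + (o + 6)/((2*L)) = -4 + (6 + o)*(1/(2*L)) = -4 + (6 + o)/(2*L))
P(n, E) = -42 + n + 3*E (P(n, E) = ((2*E + n) + E) - 42 = ((n + 2*E) + E) - 42 = (n + 3*E) - 42 = -42 + n + 3*E)
1/(P(-114, A(13, 11)) - 9246) = 1/((-42 - 114 + 3*((½)*(6 + 11 - 8*13)/13)) - 9246) = 1/((-42 - 114 + 3*((½)*(1/13)*(6 + 11 - 104))) - 9246) = 1/((-42 - 114 + 3*((½)*(1/13)*(-87))) - 9246) = 1/((-42 - 114 + 3*(-87/26)) - 9246) = 1/((-42 - 114 - 261/26) - 9246) = 1/(-4317/26 - 9246) = 1/(-244713/26) = -26/244713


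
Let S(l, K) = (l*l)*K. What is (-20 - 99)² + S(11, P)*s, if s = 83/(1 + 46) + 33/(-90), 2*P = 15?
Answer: 2901001/188 ≈ 15431.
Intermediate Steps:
P = 15/2 (P = (½)*15 = 15/2 ≈ 7.5000)
S(l, K) = K*l² (S(l, K) = l²*K = K*l²)
s = 1973/1410 (s = 83/47 + 33*(-1/90) = 83*(1/47) - 11/30 = 83/47 - 11/30 = 1973/1410 ≈ 1.3993)
(-20 - 99)² + S(11, P)*s = (-20 - 99)² + ((15/2)*11²)*(1973/1410) = (-119)² + ((15/2)*121)*(1973/1410) = 14161 + (1815/2)*(1973/1410) = 14161 + 238733/188 = 2901001/188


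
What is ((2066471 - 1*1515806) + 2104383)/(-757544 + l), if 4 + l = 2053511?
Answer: 2655048/1295963 ≈ 2.0487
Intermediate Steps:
l = 2053507 (l = -4 + 2053511 = 2053507)
((2066471 - 1*1515806) + 2104383)/(-757544 + l) = ((2066471 - 1*1515806) + 2104383)/(-757544 + 2053507) = ((2066471 - 1515806) + 2104383)/1295963 = (550665 + 2104383)*(1/1295963) = 2655048*(1/1295963) = 2655048/1295963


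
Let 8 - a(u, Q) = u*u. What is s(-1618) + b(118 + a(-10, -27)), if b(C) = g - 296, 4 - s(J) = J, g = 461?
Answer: 1787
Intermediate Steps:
a(u, Q) = 8 - u² (a(u, Q) = 8 - u*u = 8 - u²)
s(J) = 4 - J
b(C) = 165 (b(C) = 461 - 296 = 165)
s(-1618) + b(118 + a(-10, -27)) = (4 - 1*(-1618)) + 165 = (4 + 1618) + 165 = 1622 + 165 = 1787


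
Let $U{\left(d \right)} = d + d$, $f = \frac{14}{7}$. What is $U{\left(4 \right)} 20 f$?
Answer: $320$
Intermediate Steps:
$f = 2$ ($f = 14 \cdot \frac{1}{7} = 2$)
$U{\left(d \right)} = 2 d$
$U{\left(4 \right)} 20 f = 2 \cdot 4 \cdot 20 \cdot 2 = 8 \cdot 20 \cdot 2 = 160 \cdot 2 = 320$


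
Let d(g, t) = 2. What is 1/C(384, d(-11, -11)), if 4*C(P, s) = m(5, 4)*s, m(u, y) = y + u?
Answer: 2/9 ≈ 0.22222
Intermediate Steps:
m(u, y) = u + y
C(P, s) = 9*s/4 (C(P, s) = ((5 + 4)*s)/4 = (9*s)/4 = 9*s/4)
1/C(384, d(-11, -11)) = 1/((9/4)*2) = 1/(9/2) = 2/9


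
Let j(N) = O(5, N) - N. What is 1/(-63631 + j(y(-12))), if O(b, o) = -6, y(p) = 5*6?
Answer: -1/63667 ≈ -1.5707e-5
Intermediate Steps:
y(p) = 30
j(N) = -6 - N
1/(-63631 + j(y(-12))) = 1/(-63631 + (-6 - 1*30)) = 1/(-63631 + (-6 - 30)) = 1/(-63631 - 36) = 1/(-63667) = -1/63667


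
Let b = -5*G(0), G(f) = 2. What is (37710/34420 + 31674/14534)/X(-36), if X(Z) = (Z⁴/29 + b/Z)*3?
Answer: 7126588557/378112140147131 ≈ 1.8848e-5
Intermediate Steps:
b = -10 (b = -5*2 = -10)
X(Z) = -30/Z + 3*Z⁴/29 (X(Z) = (Z⁴/29 - 10/Z)*3 = (-10/Z + Z⁴/29)*3 = -30/Z + 3*Z⁴/29)
(37710/34420 + 31674/14534)/X(-36) = (37710/34420 + 31674/14534)/(((3/29)*(-290 + (-36)⁵)/(-36))) = (37710*(1/34420) + 31674*(1/14534))/(((3/29)*(-1/36)*(-290 - 60466176))) = (3771/3442 + 15837/7267)/(((3/29)*(-1/36)*(-60466466))) = 81914811/(25013014*(30233233/174)) = (81914811/25013014)*(174/30233233) = 7126588557/378112140147131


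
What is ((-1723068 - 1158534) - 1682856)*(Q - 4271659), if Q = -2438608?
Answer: 30628731890286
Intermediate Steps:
((-1723068 - 1158534) - 1682856)*(Q - 4271659) = ((-1723068 - 1158534) - 1682856)*(-2438608 - 4271659) = (-2881602 - 1682856)*(-6710267) = -4564458*(-6710267) = 30628731890286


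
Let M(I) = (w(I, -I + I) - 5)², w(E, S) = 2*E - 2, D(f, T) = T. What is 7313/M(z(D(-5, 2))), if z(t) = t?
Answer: 7313/9 ≈ 812.56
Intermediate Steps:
w(E, S) = -2 + 2*E
M(I) = (-7 + 2*I)² (M(I) = ((-2 + 2*I) - 5)² = (-7 + 2*I)²)
7313/M(z(D(-5, 2))) = 7313/((-7 + 2*2)²) = 7313/((-7 + 4)²) = 7313/((-3)²) = 7313/9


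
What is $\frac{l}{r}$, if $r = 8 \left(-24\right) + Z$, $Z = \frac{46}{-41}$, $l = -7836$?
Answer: $\frac{160638}{3959} \approx 40.575$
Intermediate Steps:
$Z = - \frac{46}{41}$ ($Z = 46 \left(- \frac{1}{41}\right) = - \frac{46}{41} \approx -1.122$)
$r = - \frac{7918}{41}$ ($r = 8 \left(-24\right) - \frac{46}{41} = -192 - \frac{46}{41} = - \frac{7918}{41} \approx -193.12$)
$\frac{l}{r} = - \frac{7836}{- \frac{7918}{41}} = \left(-7836\right) \left(- \frac{41}{7918}\right) = \frac{160638}{3959}$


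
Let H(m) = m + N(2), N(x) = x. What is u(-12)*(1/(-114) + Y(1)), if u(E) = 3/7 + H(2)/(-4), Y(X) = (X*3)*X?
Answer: -682/399 ≈ -1.7093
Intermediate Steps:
Y(X) = 3*X² (Y(X) = (3*X)*X = 3*X²)
H(m) = 2 + m (H(m) = m + 2 = 2 + m)
u(E) = -4/7 (u(E) = 3/7 + (2 + 2)/(-4) = 3*(⅐) + 4*(-¼) = 3/7 - 1 = -4/7)
u(-12)*(1/(-114) + Y(1)) = -4*(1/(-114) + 3*1²)/7 = -4*(-1/114 + 3*1)/7 = -4*(-1/114 + 3)/7 = -4/7*341/114 = -682/399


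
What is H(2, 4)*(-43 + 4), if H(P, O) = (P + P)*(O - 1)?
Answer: -468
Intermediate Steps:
H(P, O) = 2*P*(-1 + O) (H(P, O) = (2*P)*(-1 + O) = 2*P*(-1 + O))
H(2, 4)*(-43 + 4) = (2*2*(-1 + 4))*(-43 + 4) = (2*2*3)*(-39) = 12*(-39) = -468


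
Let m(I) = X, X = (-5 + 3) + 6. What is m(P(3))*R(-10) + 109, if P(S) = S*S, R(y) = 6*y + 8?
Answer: -99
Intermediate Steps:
R(y) = 8 + 6*y
P(S) = S**2
X = 4 (X = -2 + 6 = 4)
m(I) = 4
m(P(3))*R(-10) + 109 = 4*(8 + 6*(-10)) + 109 = 4*(8 - 60) + 109 = 4*(-52) + 109 = -208 + 109 = -99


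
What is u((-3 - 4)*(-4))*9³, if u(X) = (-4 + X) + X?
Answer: 37908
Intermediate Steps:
u(X) = -4 + 2*X
u((-3 - 4)*(-4))*9³ = (-4 + 2*((-3 - 4)*(-4)))*9³ = (-4 + 2*(-7*(-4)))*729 = (-4 + 2*28)*729 = (-4 + 56)*729 = 52*729 = 37908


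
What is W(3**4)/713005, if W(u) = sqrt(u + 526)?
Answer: sqrt(607)/713005 ≈ 3.4554e-5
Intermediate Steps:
W(u) = sqrt(526 + u)
W(3**4)/713005 = sqrt(526 + 3**4)/713005 = sqrt(526 + 81)*(1/713005) = sqrt(607)*(1/713005) = sqrt(607)/713005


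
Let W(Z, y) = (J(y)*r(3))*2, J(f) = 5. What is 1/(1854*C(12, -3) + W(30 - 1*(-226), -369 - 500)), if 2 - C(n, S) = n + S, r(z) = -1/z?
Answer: -3/38944 ≈ -7.7034e-5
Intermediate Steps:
W(Z, y) = -10/3 (W(Z, y) = (5*(-1/3))*2 = (5*(-1*⅓))*2 = (5*(-⅓))*2 = -5/3*2 = -10/3)
C(n, S) = 2 - S - n (C(n, S) = 2 - (n + S) = 2 - (S + n) = 2 + (-S - n) = 2 - S - n)
1/(1854*C(12, -3) + W(30 - 1*(-226), -369 - 500)) = 1/(1854*(2 - 1*(-3) - 1*12) - 10/3) = 1/(1854*(2 + 3 - 12) - 10/3) = 1/(1854*(-7) - 10/3) = 1/(-12978 - 10/3) = 1/(-38944/3) = -3/38944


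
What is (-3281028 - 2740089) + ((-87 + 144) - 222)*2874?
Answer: -6495327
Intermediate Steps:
(-3281028 - 2740089) + ((-87 + 144) - 222)*2874 = -6021117 + (57 - 222)*2874 = -6021117 - 165*2874 = -6021117 - 474210 = -6495327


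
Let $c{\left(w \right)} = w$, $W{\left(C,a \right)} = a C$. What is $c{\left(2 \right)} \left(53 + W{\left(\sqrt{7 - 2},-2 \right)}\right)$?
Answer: $106 - 4 \sqrt{5} \approx 97.056$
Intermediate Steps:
$W{\left(C,a \right)} = C a$
$c{\left(2 \right)} \left(53 + W{\left(\sqrt{7 - 2},-2 \right)}\right) = 2 \left(53 + \sqrt{7 - 2} \left(-2\right)\right) = 2 \left(53 + \sqrt{5} \left(-2\right)\right) = 2 \left(53 - 2 \sqrt{5}\right) = 106 - 4 \sqrt{5}$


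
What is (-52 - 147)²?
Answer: 39601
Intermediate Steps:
(-52 - 147)² = (-199)² = 39601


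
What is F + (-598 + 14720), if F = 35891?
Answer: 50013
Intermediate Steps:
F + (-598 + 14720) = 35891 + (-598 + 14720) = 35891 + 14122 = 50013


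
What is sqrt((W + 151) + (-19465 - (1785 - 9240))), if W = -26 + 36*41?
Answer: I*sqrt(10409) ≈ 102.02*I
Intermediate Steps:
W = 1450 (W = -26 + 1476 = 1450)
sqrt((W + 151) + (-19465 - (1785 - 9240))) = sqrt((1450 + 151) + (-19465 - (1785 - 9240))) = sqrt(1601 + (-19465 - 1*(-7455))) = sqrt(1601 + (-19465 + 7455)) = sqrt(1601 - 12010) = sqrt(-10409) = I*sqrt(10409)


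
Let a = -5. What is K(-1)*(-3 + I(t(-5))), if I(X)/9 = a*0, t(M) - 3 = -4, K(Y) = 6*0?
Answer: 0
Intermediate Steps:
K(Y) = 0
t(M) = -1 (t(M) = 3 - 4 = -1)
I(X) = 0 (I(X) = 9*(-5*0) = 9*0 = 0)
K(-1)*(-3 + I(t(-5))) = 0*(-3 + 0) = 0*(-3) = 0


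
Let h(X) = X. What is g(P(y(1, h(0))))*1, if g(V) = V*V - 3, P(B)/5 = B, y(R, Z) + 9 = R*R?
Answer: 1597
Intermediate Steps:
y(R, Z) = -9 + R² (y(R, Z) = -9 + R*R = -9 + R²)
P(B) = 5*B
g(V) = -3 + V² (g(V) = V² - 3 = -3 + V²)
g(P(y(1, h(0))))*1 = (-3 + (5*(-9 + 1²))²)*1 = (-3 + (5*(-9 + 1))²)*1 = (-3 + (5*(-8))²)*1 = (-3 + (-40)²)*1 = (-3 + 1600)*1 = 1597*1 = 1597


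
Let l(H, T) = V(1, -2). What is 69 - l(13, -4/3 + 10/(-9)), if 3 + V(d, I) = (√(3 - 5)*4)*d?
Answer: 72 - 4*I*√2 ≈ 72.0 - 5.6569*I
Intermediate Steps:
V(d, I) = -3 + 4*I*d*√2 (V(d, I) = -3 + (√(3 - 5)*4)*d = -3 + (√(-2)*4)*d = -3 + ((I*√2)*4)*d = -3 + (4*I*√2)*d = -3 + 4*I*d*√2)
l(H, T) = -3 + 4*I*√2 (l(H, T) = -3 + 4*I*1*√2 = -3 + 4*I*√2)
69 - l(13, -4/3 + 10/(-9)) = 69 - (-3 + 4*I*√2) = 69 + (3 - 4*I*√2) = 72 - 4*I*√2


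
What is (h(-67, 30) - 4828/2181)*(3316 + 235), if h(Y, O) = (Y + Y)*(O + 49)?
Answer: -82002866594/2181 ≈ -3.7599e+7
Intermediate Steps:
h(Y, O) = 2*Y*(49 + O) (h(Y, O) = (2*Y)*(49 + O) = 2*Y*(49 + O))
(h(-67, 30) - 4828/2181)*(3316 + 235) = (2*(-67)*(49 + 30) - 4828/2181)*(3316 + 235) = (2*(-67)*79 - 4828*1/2181)*3551 = (-10586 - 4828/2181)*3551 = -23092894/2181*3551 = -82002866594/2181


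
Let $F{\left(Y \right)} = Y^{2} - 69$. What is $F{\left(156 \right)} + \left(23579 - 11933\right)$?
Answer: $35913$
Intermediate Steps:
$F{\left(Y \right)} = -69 + Y^{2}$
$F{\left(156 \right)} + \left(23579 - 11933\right) = \left(-69 + 156^{2}\right) + \left(23579 - 11933\right) = \left(-69 + 24336\right) + \left(23579 - 11933\right) = 24267 + 11646 = 35913$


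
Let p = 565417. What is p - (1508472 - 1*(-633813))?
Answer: -1576868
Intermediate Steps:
p - (1508472 - 1*(-633813)) = 565417 - (1508472 - 1*(-633813)) = 565417 - (1508472 + 633813) = 565417 - 1*2142285 = 565417 - 2142285 = -1576868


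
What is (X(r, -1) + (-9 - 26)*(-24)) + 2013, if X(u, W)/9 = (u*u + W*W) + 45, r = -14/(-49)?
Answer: 160119/49 ≈ 3267.7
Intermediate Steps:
r = 2/7 (r = -14*(-1/49) = 2/7 ≈ 0.28571)
X(u, W) = 405 + 9*W**2 + 9*u**2 (X(u, W) = 9*((u*u + W*W) + 45) = 9*((u**2 + W**2) + 45) = 9*((W**2 + u**2) + 45) = 9*(45 + W**2 + u**2) = 405 + 9*W**2 + 9*u**2)
(X(r, -1) + (-9 - 26)*(-24)) + 2013 = ((405 + 9*(-1)**2 + 9*(2/7)**2) + (-9 - 26)*(-24)) + 2013 = ((405 + 9*1 + 9*(4/49)) - 35*(-24)) + 2013 = ((405 + 9 + 36/49) + 840) + 2013 = (20322/49 + 840) + 2013 = 61482/49 + 2013 = 160119/49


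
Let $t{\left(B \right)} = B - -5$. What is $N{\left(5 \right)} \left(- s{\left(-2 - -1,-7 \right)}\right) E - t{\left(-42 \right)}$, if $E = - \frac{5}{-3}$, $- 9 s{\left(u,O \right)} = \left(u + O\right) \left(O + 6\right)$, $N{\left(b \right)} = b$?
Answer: $\frac{1199}{27} \approx 44.407$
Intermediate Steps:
$t{\left(B \right)} = 5 + B$ ($t{\left(B \right)} = B + 5 = 5 + B$)
$s{\left(u,O \right)} = - \frac{\left(6 + O\right) \left(O + u\right)}{9}$ ($s{\left(u,O \right)} = - \frac{\left(u + O\right) \left(O + 6\right)}{9} = - \frac{\left(O + u\right) \left(6 + O\right)}{9} = - \frac{\left(6 + O\right) \left(O + u\right)}{9}$)
$E = \frac{5}{3}$ ($E = \left(-5\right) \left(- \frac{1}{3}\right) = \frac{5}{3} \approx 1.6667$)
$N{\left(5 \right)} \left(- s{\left(-2 - -1,-7 \right)}\right) E - t{\left(-42 \right)} = 5 \left(- (\left(- \frac{2}{3}\right) \left(-7\right) - \frac{2 \left(-2 - -1\right)}{3} - \frac{\left(-7\right)^{2}}{9} - - \frac{7 \left(-2 - -1\right)}{9})\right) \frac{5}{3} - \left(5 - 42\right) = 5 \left(- (\frac{14}{3} - \frac{2 \left(-2 + 1\right)}{3} - \frac{49}{9} - - \frac{7 \left(-2 + 1\right)}{9})\right) \frac{5}{3} - -37 = 5 \left(- (\frac{14}{3} - - \frac{2}{3} - \frac{49}{9} - \left(- \frac{7}{9}\right) \left(-1\right))\right) \frac{5}{3} + 37 = 5 \left(- (\frac{14}{3} + \frac{2}{3} - \frac{49}{9} - \frac{7}{9})\right) \frac{5}{3} + 37 = 5 \left(\left(-1\right) \left(- \frac{8}{9}\right)\right) \frac{5}{3} + 37 = 5 \cdot \frac{8}{9} \cdot \frac{5}{3} + 37 = \frac{40}{9} \cdot \frac{5}{3} + 37 = \frac{200}{27} + 37 = \frac{1199}{27}$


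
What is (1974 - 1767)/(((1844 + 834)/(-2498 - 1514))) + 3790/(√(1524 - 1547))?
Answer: -415242/1339 - 3790*I*√23/23 ≈ -310.11 - 790.27*I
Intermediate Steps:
(1974 - 1767)/(((1844 + 834)/(-2498 - 1514))) + 3790/(√(1524 - 1547)) = 207/((2678/(-4012))) + 3790/(√(-23)) = 207/((2678*(-1/4012))) + 3790/((I*√23)) = 207/(-1339/2006) + 3790*(-I*√23/23) = 207*(-2006/1339) - 3790*I*√23/23 = -415242/1339 - 3790*I*√23/23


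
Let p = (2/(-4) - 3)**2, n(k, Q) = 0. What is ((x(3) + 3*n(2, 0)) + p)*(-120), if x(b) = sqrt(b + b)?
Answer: -1470 - 120*sqrt(6) ≈ -1763.9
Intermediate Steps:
x(b) = sqrt(2)*sqrt(b) (x(b) = sqrt(2*b) = sqrt(2)*sqrt(b))
p = 49/4 (p = (2*(-1/4) - 3)**2 = (-1/2 - 3)**2 = (-7/2)**2 = 49/4 ≈ 12.250)
((x(3) + 3*n(2, 0)) + p)*(-120) = ((sqrt(2)*sqrt(3) + 3*0) + 49/4)*(-120) = ((sqrt(6) + 0) + 49/4)*(-120) = (sqrt(6) + 49/4)*(-120) = (49/4 + sqrt(6))*(-120) = -1470 - 120*sqrt(6)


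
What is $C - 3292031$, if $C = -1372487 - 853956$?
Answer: $-5518474$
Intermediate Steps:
$C = -2226443$ ($C = -1372487 - 853956 = -2226443$)
$C - 3292031 = -2226443 - 3292031 = -5518474$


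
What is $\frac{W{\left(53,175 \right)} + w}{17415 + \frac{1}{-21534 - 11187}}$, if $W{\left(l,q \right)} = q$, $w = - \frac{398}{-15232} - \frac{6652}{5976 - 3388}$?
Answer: $\frac{27805813185345}{2807897575968128} \approx 0.0099027$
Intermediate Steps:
$w = - \frac{12536655}{4927552}$ ($w = \left(-398\right) \left(- \frac{1}{15232}\right) - \frac{6652}{2588} = \frac{199}{7616} - \frac{1663}{647} = - \frac{12536655}{4927552} \approx -2.5442$)
$\frac{W{\left(53,175 \right)} + w}{17415 + \frac{1}{-21534 - 11187}} = \frac{175 - \frac{12536655}{4927552}}{17415 + \frac{1}{-21534 - 11187}} = \frac{849784945}{4927552 \left(17415 + \frac{1}{-32721}\right)} = \frac{849784945}{4927552 \left(17415 - \frac{1}{32721}\right)} = \frac{849784945}{4927552 \cdot \frac{569836214}{32721}} = \frac{849784945}{4927552} \cdot \frac{32721}{569836214} = \frac{27805813185345}{2807897575968128}$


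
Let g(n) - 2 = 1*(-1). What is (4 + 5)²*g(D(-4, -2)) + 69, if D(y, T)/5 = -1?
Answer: 150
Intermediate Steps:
D(y, T) = -5 (D(y, T) = 5*(-1) = -5)
g(n) = 1 (g(n) = 2 + 1*(-1) = 2 - 1 = 1)
(4 + 5)²*g(D(-4, -2)) + 69 = (4 + 5)²*1 + 69 = 9²*1 + 69 = 81*1 + 69 = 81 + 69 = 150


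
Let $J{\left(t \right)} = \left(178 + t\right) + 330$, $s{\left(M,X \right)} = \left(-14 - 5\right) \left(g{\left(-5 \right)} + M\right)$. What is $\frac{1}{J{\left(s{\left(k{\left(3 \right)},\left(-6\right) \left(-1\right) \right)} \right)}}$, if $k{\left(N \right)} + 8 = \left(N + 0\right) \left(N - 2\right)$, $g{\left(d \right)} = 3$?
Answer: $\frac{1}{546} \approx 0.0018315$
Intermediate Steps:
$k{\left(N \right)} = -8 + N \left(-2 + N\right)$ ($k{\left(N \right)} = -8 + \left(N + 0\right) \left(N - 2\right) = -8 + N \left(-2 + N\right)$)
$s{\left(M,X \right)} = -57 - 19 M$ ($s{\left(M,X \right)} = \left(-14 - 5\right) \left(3 + M\right) = - 19 \left(3 + M\right) = -57 - 19 M$)
$J{\left(t \right)} = 508 + t$
$\frac{1}{J{\left(s{\left(k{\left(3 \right)},\left(-6\right) \left(-1\right) \right)} \right)}} = \frac{1}{508 - \left(57 + 19 \left(-8 + 3^{2} - 6\right)\right)} = \frac{1}{508 - \left(57 + 19 \left(-8 + 9 - 6\right)\right)} = \frac{1}{508 - -38} = \frac{1}{508 + \left(-57 + 95\right)} = \frac{1}{508 + 38} = \frac{1}{546}$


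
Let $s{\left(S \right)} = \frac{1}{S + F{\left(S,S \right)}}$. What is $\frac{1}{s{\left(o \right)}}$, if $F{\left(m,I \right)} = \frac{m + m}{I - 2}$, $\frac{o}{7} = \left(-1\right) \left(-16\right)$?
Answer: $\frac{6272}{55} \approx 114.04$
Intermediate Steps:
$o = 112$ ($o = 7 \left(\left(-1\right) \left(-16\right)\right) = 7 \cdot 16 = 112$)
$F{\left(m,I \right)} = \frac{2 m}{-2 + I}$
$s{\left(S \right)} = \frac{1}{S + \frac{2 S}{-2 + S}}$
$\frac{1}{s{\left(o \right)}} = \frac{1}{\frac{1}{12544} \left(-2 + 112\right)} = \frac{1}{\frac{1}{12544} \cdot 110} = \frac{1}{\frac{55}{6272}} = \frac{6272}{55}$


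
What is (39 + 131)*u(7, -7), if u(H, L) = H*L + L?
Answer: -9520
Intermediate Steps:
u(H, L) = L + H*L
(39 + 131)*u(7, -7) = (39 + 131)*(-7*(1 + 7)) = 170*(-7*8) = 170*(-56) = -9520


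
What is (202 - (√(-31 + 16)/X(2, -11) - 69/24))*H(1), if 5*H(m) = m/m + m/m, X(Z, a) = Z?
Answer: 1639/20 - I*√15/5 ≈ 81.95 - 0.7746*I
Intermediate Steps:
H(m) = ⅖ (H(m) = (m/m + m/m)/5 = (1 + 1)/5 = (⅕)*2 = ⅖)
(202 - (√(-31 + 16)/X(2, -11) - 69/24))*H(1) = (202 - (√(-31 + 16)/2 - 69/24))*(⅖) = (202 - (√(-15)*(½) - 69*1/24))*(⅖) = (202 - ((I*√15)*(½) - 23/8))*(⅖) = (202 - (I*√15/2 - 23/8))*(⅖) = (202 - (-23/8 + I*√15/2))*(⅖) = (202 + (23/8 - I*√15/2))*(⅖) = (1639/8 - I*√15/2)*(⅖) = 1639/20 - I*√15/5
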